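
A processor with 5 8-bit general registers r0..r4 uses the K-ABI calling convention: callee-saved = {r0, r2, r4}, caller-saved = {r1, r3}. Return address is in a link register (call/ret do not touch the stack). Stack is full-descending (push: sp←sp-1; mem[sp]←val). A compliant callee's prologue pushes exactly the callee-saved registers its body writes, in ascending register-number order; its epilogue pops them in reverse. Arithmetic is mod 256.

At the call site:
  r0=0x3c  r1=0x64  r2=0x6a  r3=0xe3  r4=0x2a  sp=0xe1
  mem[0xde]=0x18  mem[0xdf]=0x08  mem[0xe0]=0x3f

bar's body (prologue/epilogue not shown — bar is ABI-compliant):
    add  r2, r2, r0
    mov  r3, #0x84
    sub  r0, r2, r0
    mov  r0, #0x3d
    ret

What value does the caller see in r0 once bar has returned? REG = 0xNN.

prologue: push r0 -> mem[0xe0]=0x3c, sp=0xe0
prologue: push r2 -> mem[0xdf]=0x6a, sp=0xdf
body[0] add  r2, r2, r0 -> r2=0xa6
body[1] mov  r3, #0x84 -> r3=0x84
body[2] sub  r0, r2, r0 -> r0=0x6a
body[3] mov  r0, #0x3d -> r0=0x3d
epilogue: pop r2=0x6a, sp=0xe0
epilogue: pop r0=0x3c, sp=0xe1
r0 is callee-saved -> restored

REG = 0x3c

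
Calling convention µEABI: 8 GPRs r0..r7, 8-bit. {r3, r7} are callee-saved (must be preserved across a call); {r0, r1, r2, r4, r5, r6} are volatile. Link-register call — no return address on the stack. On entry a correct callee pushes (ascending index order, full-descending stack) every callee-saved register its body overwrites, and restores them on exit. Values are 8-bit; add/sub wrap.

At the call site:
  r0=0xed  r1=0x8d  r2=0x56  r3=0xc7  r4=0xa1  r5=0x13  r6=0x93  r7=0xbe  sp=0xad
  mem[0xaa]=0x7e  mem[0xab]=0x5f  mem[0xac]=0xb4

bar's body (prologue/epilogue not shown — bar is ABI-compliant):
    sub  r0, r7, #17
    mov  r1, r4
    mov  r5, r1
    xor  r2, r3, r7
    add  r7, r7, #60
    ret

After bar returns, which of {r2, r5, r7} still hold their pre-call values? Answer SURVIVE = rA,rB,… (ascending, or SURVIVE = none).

prologue: push r7 → mem[0xac]=0xbe, sp=0xac
body[0] sub  r0, r7, #17 → r0=0xad
body[1] mov  r1, r4 → r1=0xa1
body[2] mov  r5, r1 → r5=0xa1
body[3] xor  r2, r3, r7 → r2=0x79
body[4] add  r7, r7, #60 → r7=0xfa
epilogue: pop r7=0xbe, sp=0xad
r2: caller-saved, written=True
r5: caller-saved, written=True
r7: callee-saved, written=True

SURVIVE = r7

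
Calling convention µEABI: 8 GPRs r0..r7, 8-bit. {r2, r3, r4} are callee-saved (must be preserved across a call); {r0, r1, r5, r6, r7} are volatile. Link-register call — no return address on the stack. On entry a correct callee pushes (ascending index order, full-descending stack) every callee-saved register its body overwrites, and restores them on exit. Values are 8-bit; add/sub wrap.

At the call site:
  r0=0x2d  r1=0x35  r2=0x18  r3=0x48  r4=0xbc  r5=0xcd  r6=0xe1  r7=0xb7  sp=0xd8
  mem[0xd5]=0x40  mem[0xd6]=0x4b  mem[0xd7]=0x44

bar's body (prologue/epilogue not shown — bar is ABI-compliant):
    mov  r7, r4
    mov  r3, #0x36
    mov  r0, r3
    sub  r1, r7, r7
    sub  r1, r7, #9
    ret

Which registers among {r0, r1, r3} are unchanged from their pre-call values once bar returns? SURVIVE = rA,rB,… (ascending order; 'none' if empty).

prologue: push r3 -> mem[0xd7]=0x48, sp=0xd7
body[0] mov  r7, r4 -> r7=0xbc
body[1] mov  r3, #0x36 -> r3=0x36
body[2] mov  r0, r3 -> r0=0x36
body[3] sub  r1, r7, r7 -> r1=0x00
body[4] sub  r1, r7, #9 -> r1=0xb3
epilogue: pop r3=0x48, sp=0xd8
r0: caller-saved, written=True
r1: caller-saved, written=True
r3: callee-saved, written=True

SURVIVE = r3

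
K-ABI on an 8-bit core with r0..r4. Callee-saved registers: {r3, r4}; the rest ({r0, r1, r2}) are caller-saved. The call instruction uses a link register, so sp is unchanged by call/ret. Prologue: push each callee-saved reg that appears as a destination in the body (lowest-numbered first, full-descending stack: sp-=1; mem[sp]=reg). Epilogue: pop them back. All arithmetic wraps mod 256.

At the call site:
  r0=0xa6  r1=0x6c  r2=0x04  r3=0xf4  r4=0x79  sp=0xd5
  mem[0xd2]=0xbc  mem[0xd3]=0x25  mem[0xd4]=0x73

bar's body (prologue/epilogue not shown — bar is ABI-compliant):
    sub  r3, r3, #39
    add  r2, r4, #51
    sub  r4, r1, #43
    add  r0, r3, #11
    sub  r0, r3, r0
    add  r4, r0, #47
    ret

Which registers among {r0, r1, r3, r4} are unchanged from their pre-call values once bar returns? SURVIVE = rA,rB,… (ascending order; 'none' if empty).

SURVIVE = r1,r3,r4

prologue: push r3 → mem[0xd4]=0xf4, sp=0xd4
prologue: push r4 → mem[0xd3]=0x79, sp=0xd3
body[0] sub  r3, r3, #39 → r3=0xcd
body[1] add  r2, r4, #51 → r2=0xac
body[2] sub  r4, r1, #43 → r4=0x41
body[3] add  r0, r3, #11 → r0=0xd8
body[4] sub  r0, r3, r0 → r0=0xf5
body[5] add  r4, r0, #47 → r4=0x24
epilogue: pop r4=0x79, sp=0xd4
epilogue: pop r3=0xf4, sp=0xd5
r0: caller-saved, written=True
r1: caller-saved, written=False
r3: callee-saved, written=True
r4: callee-saved, written=True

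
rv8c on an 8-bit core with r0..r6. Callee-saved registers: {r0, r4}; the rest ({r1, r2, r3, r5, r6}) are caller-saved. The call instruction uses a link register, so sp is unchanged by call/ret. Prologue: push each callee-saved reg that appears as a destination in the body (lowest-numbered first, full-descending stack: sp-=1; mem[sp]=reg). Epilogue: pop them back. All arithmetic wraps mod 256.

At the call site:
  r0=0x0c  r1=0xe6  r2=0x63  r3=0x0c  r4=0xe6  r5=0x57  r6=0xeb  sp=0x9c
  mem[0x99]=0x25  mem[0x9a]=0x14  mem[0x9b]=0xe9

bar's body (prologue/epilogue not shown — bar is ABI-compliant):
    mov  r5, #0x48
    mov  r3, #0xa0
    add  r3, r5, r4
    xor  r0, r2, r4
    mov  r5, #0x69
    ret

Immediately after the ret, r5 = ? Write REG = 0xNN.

prologue: push r0 → mem[0x9b]=0x0c, sp=0x9b
body[0] mov  r5, #0x48 → r5=0x48
body[1] mov  r3, #0xa0 → r3=0xa0
body[2] add  r3, r5, r4 → r3=0x2e
body[3] xor  r0, r2, r4 → r0=0x85
body[4] mov  r5, #0x69 → r5=0x69
epilogue: pop r0=0x0c, sp=0x9c
r5 is caller-saved → body value

REG = 0x69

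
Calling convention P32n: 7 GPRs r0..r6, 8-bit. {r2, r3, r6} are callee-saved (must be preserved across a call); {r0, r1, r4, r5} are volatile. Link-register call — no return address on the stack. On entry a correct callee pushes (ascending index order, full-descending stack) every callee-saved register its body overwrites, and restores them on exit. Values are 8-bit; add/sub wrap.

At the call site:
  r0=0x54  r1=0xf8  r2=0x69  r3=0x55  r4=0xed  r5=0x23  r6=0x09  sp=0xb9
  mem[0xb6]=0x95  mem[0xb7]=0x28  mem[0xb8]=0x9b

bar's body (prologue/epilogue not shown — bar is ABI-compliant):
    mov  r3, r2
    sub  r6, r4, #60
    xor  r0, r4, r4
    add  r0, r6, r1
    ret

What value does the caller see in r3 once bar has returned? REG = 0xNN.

prologue: push r3 → mem[0xb8]=0x55, sp=0xb8
prologue: push r6 → mem[0xb7]=0x09, sp=0xb7
body[0] mov  r3, r2 → r3=0x69
body[1] sub  r6, r4, #60 → r6=0xb1
body[2] xor  r0, r4, r4 → r0=0x00
body[3] add  r0, r6, r1 → r0=0xa9
epilogue: pop r6=0x09, sp=0xb8
epilogue: pop r3=0x55, sp=0xb9
r3 is callee-saved → restored

REG = 0x55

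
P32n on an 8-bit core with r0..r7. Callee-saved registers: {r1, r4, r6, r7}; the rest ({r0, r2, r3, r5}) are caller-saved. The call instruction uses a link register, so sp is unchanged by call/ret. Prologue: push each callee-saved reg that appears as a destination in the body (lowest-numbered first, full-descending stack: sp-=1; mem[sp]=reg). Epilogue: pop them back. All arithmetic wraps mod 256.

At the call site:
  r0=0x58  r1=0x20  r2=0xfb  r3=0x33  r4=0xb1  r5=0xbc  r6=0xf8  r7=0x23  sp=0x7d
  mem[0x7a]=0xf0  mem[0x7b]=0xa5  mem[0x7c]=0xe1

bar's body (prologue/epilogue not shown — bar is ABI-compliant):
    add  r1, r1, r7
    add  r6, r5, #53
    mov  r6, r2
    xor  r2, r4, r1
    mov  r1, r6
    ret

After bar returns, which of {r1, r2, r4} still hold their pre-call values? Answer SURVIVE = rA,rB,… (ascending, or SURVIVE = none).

SURVIVE = r1,r4

prologue: push r1 → mem[0x7c]=0x20, sp=0x7c
prologue: push r6 → mem[0x7b]=0xf8, sp=0x7b
body[0] add  r1, r1, r7 → r1=0x43
body[1] add  r6, r5, #53 → r6=0xf1
body[2] mov  r6, r2 → r6=0xfb
body[3] xor  r2, r4, r1 → r2=0xf2
body[4] mov  r1, r6 → r1=0xfb
epilogue: pop r6=0xf8, sp=0x7c
epilogue: pop r1=0x20, sp=0x7d
r1: callee-saved, written=True
r2: caller-saved, written=True
r4: callee-saved, written=False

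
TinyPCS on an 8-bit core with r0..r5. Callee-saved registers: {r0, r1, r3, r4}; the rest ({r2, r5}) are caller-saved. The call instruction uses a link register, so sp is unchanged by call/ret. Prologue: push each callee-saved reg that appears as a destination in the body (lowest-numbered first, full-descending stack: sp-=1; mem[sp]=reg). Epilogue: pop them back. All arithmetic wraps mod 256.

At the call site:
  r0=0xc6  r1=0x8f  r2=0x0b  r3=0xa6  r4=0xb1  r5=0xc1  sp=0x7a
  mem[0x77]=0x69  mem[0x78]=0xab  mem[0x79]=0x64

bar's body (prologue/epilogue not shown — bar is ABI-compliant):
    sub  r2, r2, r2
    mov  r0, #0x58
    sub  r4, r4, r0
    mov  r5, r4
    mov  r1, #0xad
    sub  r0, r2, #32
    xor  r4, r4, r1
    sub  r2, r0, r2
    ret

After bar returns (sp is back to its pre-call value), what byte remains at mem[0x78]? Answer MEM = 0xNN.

MEM = 0x8f

prologue: push r0 -> mem[0x79]=0xc6, sp=0x79
prologue: push r1 -> mem[0x78]=0x8f, sp=0x78
prologue: push r4 -> mem[0x77]=0xb1, sp=0x77
body[0] sub  r2, r2, r2 -> r2=0x00
body[1] mov  r0, #0x58 -> r0=0x58
body[2] sub  r4, r4, r0 -> r4=0x59
body[3] mov  r5, r4 -> r5=0x59
body[4] mov  r1, #0xad -> r1=0xad
body[5] sub  r0, r2, #32 -> r0=0xe0
body[6] xor  r4, r4, r1 -> r4=0xf4
body[7] sub  r2, r0, r2 -> r2=0xe0
epilogue: pop r4=0xb1, sp=0x78
epilogue: pop r1=0x8f, sp=0x79
epilogue: pop r0=0xc6, sp=0x7a
prologue pushed ['r0', 'r1', 'r4'] at ['0x79', '0x78', '0x77']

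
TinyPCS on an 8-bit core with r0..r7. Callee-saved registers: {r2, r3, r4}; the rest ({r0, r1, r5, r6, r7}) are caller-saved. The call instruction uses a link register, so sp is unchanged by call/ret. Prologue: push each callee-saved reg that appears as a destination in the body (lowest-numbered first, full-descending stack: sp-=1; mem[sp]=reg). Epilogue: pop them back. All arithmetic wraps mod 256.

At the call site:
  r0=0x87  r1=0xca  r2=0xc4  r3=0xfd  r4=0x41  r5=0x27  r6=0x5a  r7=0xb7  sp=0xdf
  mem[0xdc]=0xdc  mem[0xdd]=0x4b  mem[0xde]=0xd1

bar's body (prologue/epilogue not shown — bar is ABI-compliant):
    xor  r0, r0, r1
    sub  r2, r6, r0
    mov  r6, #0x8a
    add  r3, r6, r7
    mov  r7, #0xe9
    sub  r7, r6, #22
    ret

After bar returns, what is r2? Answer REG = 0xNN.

prologue: push r2 -> mem[0xde]=0xc4, sp=0xde
prologue: push r3 -> mem[0xdd]=0xfd, sp=0xdd
body[0] xor  r0, r0, r1 -> r0=0x4d
body[1] sub  r2, r6, r0 -> r2=0x0d
body[2] mov  r6, #0x8a -> r6=0x8a
body[3] add  r3, r6, r7 -> r3=0x41
body[4] mov  r7, #0xe9 -> r7=0xe9
body[5] sub  r7, r6, #22 -> r7=0x74
epilogue: pop r3=0xfd, sp=0xde
epilogue: pop r2=0xc4, sp=0xdf
r2 is callee-saved -> restored

REG = 0xc4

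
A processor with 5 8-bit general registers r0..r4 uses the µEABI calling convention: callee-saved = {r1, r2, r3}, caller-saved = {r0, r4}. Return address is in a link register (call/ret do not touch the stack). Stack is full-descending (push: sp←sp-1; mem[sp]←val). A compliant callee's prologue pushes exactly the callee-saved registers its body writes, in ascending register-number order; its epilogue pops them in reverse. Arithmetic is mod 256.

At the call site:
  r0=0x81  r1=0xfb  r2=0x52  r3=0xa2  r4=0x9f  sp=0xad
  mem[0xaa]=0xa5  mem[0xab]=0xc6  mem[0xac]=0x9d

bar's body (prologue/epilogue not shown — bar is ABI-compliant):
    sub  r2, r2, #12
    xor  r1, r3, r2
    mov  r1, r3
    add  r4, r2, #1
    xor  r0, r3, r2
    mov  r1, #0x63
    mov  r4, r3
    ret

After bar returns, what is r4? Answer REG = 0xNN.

REG = 0xa2

prologue: push r1 → mem[0xac]=0xfb, sp=0xac
prologue: push r2 → mem[0xab]=0x52, sp=0xab
body[0] sub  r2, r2, #12 → r2=0x46
body[1] xor  r1, r3, r2 → r1=0xe4
body[2] mov  r1, r3 → r1=0xa2
body[3] add  r4, r2, #1 → r4=0x47
body[4] xor  r0, r3, r2 → r0=0xe4
body[5] mov  r1, #0x63 → r1=0x63
body[6] mov  r4, r3 → r4=0xa2
epilogue: pop r2=0x52, sp=0xac
epilogue: pop r1=0xfb, sp=0xad
r4 is caller-saved → body value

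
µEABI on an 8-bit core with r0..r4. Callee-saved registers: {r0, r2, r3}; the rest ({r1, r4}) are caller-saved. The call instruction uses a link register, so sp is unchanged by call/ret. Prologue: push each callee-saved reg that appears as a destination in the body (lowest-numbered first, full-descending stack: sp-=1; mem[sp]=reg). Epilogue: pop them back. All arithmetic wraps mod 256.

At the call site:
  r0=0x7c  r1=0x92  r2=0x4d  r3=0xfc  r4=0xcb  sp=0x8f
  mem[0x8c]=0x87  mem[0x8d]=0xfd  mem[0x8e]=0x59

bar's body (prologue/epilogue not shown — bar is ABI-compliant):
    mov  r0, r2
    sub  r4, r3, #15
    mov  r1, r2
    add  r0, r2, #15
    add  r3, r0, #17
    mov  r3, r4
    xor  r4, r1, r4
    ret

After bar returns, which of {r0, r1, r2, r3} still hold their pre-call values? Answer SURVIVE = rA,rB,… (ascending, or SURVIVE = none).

prologue: push r0 → mem[0x8e]=0x7c, sp=0x8e
prologue: push r3 → mem[0x8d]=0xfc, sp=0x8d
body[0] mov  r0, r2 → r0=0x4d
body[1] sub  r4, r3, #15 → r4=0xed
body[2] mov  r1, r2 → r1=0x4d
body[3] add  r0, r2, #15 → r0=0x5c
body[4] add  r3, r0, #17 → r3=0x6d
body[5] mov  r3, r4 → r3=0xed
body[6] xor  r4, r1, r4 → r4=0xa0
epilogue: pop r3=0xfc, sp=0x8e
epilogue: pop r0=0x7c, sp=0x8f
r0: callee-saved, written=True
r1: caller-saved, written=True
r2: callee-saved, written=False
r3: callee-saved, written=True

SURVIVE = r0,r2,r3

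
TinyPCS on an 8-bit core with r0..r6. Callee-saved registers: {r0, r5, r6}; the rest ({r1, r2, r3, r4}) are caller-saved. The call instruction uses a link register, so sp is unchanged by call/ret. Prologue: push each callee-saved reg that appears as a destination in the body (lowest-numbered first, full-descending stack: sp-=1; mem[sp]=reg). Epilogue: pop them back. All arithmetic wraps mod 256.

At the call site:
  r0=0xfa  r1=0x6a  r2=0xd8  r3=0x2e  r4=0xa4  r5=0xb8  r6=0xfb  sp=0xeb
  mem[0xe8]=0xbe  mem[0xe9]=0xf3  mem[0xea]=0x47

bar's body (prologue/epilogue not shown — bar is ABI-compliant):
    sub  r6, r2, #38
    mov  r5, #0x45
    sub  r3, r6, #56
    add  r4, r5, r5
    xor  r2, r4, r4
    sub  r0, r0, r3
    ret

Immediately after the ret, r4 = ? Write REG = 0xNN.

prologue: push r0 → mem[0xea]=0xfa, sp=0xea
prologue: push r5 → mem[0xe9]=0xb8, sp=0xe9
prologue: push r6 → mem[0xe8]=0xfb, sp=0xe8
body[0] sub  r6, r2, #38 → r6=0xb2
body[1] mov  r5, #0x45 → r5=0x45
body[2] sub  r3, r6, #56 → r3=0x7a
body[3] add  r4, r5, r5 → r4=0x8a
body[4] xor  r2, r4, r4 → r2=0x00
body[5] sub  r0, r0, r3 → r0=0x80
epilogue: pop r6=0xfb, sp=0xe9
epilogue: pop r5=0xb8, sp=0xea
epilogue: pop r0=0xfa, sp=0xeb
r4 is caller-saved → body value

REG = 0x8a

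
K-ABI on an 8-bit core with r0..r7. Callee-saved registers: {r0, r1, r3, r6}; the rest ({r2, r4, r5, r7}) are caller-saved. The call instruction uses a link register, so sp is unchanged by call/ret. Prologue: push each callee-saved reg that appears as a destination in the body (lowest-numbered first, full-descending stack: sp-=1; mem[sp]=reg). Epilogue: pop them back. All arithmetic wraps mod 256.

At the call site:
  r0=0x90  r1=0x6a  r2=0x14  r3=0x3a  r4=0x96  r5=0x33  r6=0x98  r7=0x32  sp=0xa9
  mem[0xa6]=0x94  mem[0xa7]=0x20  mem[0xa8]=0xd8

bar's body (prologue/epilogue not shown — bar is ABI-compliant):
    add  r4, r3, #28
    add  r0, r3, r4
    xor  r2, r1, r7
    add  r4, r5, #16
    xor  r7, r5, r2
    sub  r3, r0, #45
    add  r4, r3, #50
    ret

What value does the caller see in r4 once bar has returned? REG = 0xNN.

REG = 0x95

prologue: push r0 → mem[0xa8]=0x90, sp=0xa8
prologue: push r3 → mem[0xa7]=0x3a, sp=0xa7
body[0] add  r4, r3, #28 → r4=0x56
body[1] add  r0, r3, r4 → r0=0x90
body[2] xor  r2, r1, r7 → r2=0x58
body[3] add  r4, r5, #16 → r4=0x43
body[4] xor  r7, r5, r2 → r7=0x6b
body[5] sub  r3, r0, #45 → r3=0x63
body[6] add  r4, r3, #50 → r4=0x95
epilogue: pop r3=0x3a, sp=0xa8
epilogue: pop r0=0x90, sp=0xa9
r4 is caller-saved → body value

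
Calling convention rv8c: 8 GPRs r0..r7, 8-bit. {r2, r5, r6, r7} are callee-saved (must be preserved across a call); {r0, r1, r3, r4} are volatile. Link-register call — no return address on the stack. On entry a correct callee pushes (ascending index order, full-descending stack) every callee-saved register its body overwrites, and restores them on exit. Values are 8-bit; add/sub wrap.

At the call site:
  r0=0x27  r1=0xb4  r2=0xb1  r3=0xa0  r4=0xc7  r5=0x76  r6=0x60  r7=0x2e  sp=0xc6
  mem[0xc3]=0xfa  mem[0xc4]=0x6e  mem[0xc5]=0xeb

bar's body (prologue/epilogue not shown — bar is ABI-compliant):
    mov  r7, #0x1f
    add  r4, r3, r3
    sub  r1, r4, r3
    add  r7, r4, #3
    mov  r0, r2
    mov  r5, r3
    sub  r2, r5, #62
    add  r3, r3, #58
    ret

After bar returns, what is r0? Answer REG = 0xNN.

prologue: push r2 -> mem[0xc5]=0xb1, sp=0xc5
prologue: push r5 -> mem[0xc4]=0x76, sp=0xc4
prologue: push r7 -> mem[0xc3]=0x2e, sp=0xc3
body[0] mov  r7, #0x1f -> r7=0x1f
body[1] add  r4, r3, r3 -> r4=0x40
body[2] sub  r1, r4, r3 -> r1=0xa0
body[3] add  r7, r4, #3 -> r7=0x43
body[4] mov  r0, r2 -> r0=0xb1
body[5] mov  r5, r3 -> r5=0xa0
body[6] sub  r2, r5, #62 -> r2=0x62
body[7] add  r3, r3, #58 -> r3=0xda
epilogue: pop r7=0x2e, sp=0xc4
epilogue: pop r5=0x76, sp=0xc5
epilogue: pop r2=0xb1, sp=0xc6
r0 is caller-saved -> body value

REG = 0xb1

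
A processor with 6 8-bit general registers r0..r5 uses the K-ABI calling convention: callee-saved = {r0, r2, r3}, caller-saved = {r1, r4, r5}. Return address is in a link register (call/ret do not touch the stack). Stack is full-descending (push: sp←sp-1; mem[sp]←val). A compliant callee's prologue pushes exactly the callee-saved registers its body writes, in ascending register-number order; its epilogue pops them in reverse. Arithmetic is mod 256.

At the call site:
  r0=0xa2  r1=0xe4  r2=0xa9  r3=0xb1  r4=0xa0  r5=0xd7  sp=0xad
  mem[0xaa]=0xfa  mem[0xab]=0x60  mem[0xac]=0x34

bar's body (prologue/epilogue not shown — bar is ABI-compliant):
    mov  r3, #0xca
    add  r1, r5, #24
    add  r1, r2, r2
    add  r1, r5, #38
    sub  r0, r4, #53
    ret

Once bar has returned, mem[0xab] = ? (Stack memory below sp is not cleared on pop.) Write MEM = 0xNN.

MEM = 0xb1

prologue: push r0 → mem[0xac]=0xa2, sp=0xac
prologue: push r3 → mem[0xab]=0xb1, sp=0xab
body[0] mov  r3, #0xca → r3=0xca
body[1] add  r1, r5, #24 → r1=0xef
body[2] add  r1, r2, r2 → r1=0x52
body[3] add  r1, r5, #38 → r1=0xfd
body[4] sub  r0, r4, #53 → r0=0x6b
epilogue: pop r3=0xb1, sp=0xac
epilogue: pop r0=0xa2, sp=0xad
prologue pushed ['r0', 'r3'] at ['0xac', '0xab']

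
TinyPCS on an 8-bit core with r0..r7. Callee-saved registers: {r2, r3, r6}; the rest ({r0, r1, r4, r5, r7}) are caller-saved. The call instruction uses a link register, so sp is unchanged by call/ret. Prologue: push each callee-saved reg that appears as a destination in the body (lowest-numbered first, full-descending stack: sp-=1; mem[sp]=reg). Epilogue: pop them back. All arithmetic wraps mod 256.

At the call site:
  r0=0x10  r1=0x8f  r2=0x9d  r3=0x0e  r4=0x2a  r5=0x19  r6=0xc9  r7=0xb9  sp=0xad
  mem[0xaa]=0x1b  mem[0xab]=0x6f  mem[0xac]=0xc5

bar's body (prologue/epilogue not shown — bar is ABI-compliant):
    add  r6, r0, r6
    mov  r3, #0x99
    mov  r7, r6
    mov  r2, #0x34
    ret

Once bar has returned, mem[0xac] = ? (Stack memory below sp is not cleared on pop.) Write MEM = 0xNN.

MEM = 0x9d

prologue: push r2 -> mem[0xac]=0x9d, sp=0xac
prologue: push r3 -> mem[0xab]=0x0e, sp=0xab
prologue: push r6 -> mem[0xaa]=0xc9, sp=0xaa
body[0] add  r6, r0, r6 -> r6=0xd9
body[1] mov  r3, #0x99 -> r3=0x99
body[2] mov  r7, r6 -> r7=0xd9
body[3] mov  r2, #0x34 -> r2=0x34
epilogue: pop r6=0xc9, sp=0xab
epilogue: pop r3=0x0e, sp=0xac
epilogue: pop r2=0x9d, sp=0xad
prologue pushed ['r2', 'r3', 'r6'] at ['0xac', '0xab', '0xaa']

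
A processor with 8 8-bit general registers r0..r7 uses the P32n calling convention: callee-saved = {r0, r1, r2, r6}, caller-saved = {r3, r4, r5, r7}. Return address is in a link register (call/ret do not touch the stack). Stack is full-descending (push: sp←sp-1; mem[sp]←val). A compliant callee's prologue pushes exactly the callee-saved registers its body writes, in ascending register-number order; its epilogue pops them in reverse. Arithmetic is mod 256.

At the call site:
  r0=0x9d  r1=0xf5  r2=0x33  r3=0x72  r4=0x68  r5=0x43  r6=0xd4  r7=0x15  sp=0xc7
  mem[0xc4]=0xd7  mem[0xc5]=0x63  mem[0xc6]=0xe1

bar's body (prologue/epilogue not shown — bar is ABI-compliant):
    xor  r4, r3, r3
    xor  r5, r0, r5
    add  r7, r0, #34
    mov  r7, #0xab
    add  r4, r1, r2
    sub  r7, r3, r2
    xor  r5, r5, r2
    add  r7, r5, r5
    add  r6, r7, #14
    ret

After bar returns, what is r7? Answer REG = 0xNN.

REG = 0xda

prologue: push r6 → mem[0xc6]=0xd4, sp=0xc6
body[0] xor  r4, r3, r3 → r4=0x00
body[1] xor  r5, r0, r5 → r5=0xde
body[2] add  r7, r0, #34 → r7=0xbf
body[3] mov  r7, #0xab → r7=0xab
body[4] add  r4, r1, r2 → r4=0x28
body[5] sub  r7, r3, r2 → r7=0x3f
body[6] xor  r5, r5, r2 → r5=0xed
body[7] add  r7, r5, r5 → r7=0xda
body[8] add  r6, r7, #14 → r6=0xe8
epilogue: pop r6=0xd4, sp=0xc7
r7 is caller-saved → body value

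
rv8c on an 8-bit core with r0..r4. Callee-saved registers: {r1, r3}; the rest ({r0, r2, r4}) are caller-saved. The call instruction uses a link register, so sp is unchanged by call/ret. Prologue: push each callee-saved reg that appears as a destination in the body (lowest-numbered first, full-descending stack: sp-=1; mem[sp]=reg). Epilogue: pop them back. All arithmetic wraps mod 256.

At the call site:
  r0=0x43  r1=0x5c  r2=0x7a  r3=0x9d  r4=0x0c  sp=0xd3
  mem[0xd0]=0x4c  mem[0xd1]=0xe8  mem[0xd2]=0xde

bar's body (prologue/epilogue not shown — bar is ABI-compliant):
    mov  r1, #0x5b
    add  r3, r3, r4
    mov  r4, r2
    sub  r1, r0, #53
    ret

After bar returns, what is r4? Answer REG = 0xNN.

prologue: push r1 -> mem[0xd2]=0x5c, sp=0xd2
prologue: push r3 -> mem[0xd1]=0x9d, sp=0xd1
body[0] mov  r1, #0x5b -> r1=0x5b
body[1] add  r3, r3, r4 -> r3=0xa9
body[2] mov  r4, r2 -> r4=0x7a
body[3] sub  r1, r0, #53 -> r1=0x0e
epilogue: pop r3=0x9d, sp=0xd2
epilogue: pop r1=0x5c, sp=0xd3
r4 is caller-saved -> body value

REG = 0x7a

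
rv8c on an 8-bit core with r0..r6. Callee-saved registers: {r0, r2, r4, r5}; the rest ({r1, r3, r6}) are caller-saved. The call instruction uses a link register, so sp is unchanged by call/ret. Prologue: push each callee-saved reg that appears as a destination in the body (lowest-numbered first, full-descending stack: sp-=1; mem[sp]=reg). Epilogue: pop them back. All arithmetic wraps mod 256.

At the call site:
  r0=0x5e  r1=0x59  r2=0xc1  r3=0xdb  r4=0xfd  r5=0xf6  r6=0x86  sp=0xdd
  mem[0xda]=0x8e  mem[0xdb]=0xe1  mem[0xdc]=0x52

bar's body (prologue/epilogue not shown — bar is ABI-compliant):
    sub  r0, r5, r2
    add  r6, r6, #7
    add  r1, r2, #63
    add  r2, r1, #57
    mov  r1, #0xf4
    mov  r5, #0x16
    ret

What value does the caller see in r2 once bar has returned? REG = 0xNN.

REG = 0xc1

prologue: push r0 → mem[0xdc]=0x5e, sp=0xdc
prologue: push r2 → mem[0xdb]=0xc1, sp=0xdb
prologue: push r5 → mem[0xda]=0xf6, sp=0xda
body[0] sub  r0, r5, r2 → r0=0x35
body[1] add  r6, r6, #7 → r6=0x8d
body[2] add  r1, r2, #63 → r1=0x00
body[3] add  r2, r1, #57 → r2=0x39
body[4] mov  r1, #0xf4 → r1=0xf4
body[5] mov  r5, #0x16 → r5=0x16
epilogue: pop r5=0xf6, sp=0xdb
epilogue: pop r2=0xc1, sp=0xdc
epilogue: pop r0=0x5e, sp=0xdd
r2 is callee-saved → restored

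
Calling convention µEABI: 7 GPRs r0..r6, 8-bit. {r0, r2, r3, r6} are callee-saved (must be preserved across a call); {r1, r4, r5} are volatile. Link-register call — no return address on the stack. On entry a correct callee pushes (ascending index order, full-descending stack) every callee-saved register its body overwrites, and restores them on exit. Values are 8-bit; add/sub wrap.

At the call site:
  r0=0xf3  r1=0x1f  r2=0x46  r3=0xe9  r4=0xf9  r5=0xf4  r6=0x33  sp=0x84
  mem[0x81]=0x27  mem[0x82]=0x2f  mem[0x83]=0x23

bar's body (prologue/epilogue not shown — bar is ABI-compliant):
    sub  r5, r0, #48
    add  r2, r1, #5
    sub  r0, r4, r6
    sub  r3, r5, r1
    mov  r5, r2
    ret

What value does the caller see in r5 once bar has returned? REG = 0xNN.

prologue: push r0 -> mem[0x83]=0xf3, sp=0x83
prologue: push r2 -> mem[0x82]=0x46, sp=0x82
prologue: push r3 -> mem[0x81]=0xe9, sp=0x81
body[0] sub  r5, r0, #48 -> r5=0xc3
body[1] add  r2, r1, #5 -> r2=0x24
body[2] sub  r0, r4, r6 -> r0=0xc6
body[3] sub  r3, r5, r1 -> r3=0xa4
body[4] mov  r5, r2 -> r5=0x24
epilogue: pop r3=0xe9, sp=0x82
epilogue: pop r2=0x46, sp=0x83
epilogue: pop r0=0xf3, sp=0x84
r5 is caller-saved -> body value

REG = 0x24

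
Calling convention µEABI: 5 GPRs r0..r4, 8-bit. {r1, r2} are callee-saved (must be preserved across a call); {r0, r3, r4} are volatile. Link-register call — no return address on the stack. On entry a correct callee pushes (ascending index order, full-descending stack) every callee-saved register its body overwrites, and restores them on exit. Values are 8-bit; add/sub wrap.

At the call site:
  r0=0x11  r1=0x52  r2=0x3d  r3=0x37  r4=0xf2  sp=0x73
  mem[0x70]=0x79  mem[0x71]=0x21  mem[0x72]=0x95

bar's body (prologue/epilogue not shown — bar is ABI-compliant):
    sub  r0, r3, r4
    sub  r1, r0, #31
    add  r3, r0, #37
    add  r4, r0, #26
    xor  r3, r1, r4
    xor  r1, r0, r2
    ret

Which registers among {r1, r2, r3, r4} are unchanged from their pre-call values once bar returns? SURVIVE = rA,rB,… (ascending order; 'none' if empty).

SURVIVE = r1,r2

prologue: push r1 -> mem[0x72]=0x52, sp=0x72
body[0] sub  r0, r3, r4 -> r0=0x45
body[1] sub  r1, r0, #31 -> r1=0x26
body[2] add  r3, r0, #37 -> r3=0x6a
body[3] add  r4, r0, #26 -> r4=0x5f
body[4] xor  r3, r1, r4 -> r3=0x79
body[5] xor  r1, r0, r2 -> r1=0x78
epilogue: pop r1=0x52, sp=0x73
r1: callee-saved, written=True
r2: callee-saved, written=False
r3: caller-saved, written=True
r4: caller-saved, written=True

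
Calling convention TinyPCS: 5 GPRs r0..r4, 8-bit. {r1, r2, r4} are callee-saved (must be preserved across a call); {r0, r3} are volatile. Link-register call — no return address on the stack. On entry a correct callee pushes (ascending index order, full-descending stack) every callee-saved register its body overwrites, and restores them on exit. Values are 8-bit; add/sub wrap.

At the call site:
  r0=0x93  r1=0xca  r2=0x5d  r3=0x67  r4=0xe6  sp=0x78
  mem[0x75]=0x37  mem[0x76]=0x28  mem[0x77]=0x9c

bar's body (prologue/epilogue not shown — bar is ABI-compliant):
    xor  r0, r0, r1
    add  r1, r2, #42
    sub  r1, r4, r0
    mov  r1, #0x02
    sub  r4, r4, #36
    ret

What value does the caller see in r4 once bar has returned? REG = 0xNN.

prologue: push r1 -> mem[0x77]=0xca, sp=0x77
prologue: push r4 -> mem[0x76]=0xe6, sp=0x76
body[0] xor  r0, r0, r1 -> r0=0x59
body[1] add  r1, r2, #42 -> r1=0x87
body[2] sub  r1, r4, r0 -> r1=0x8d
body[3] mov  r1, #0x02 -> r1=0x02
body[4] sub  r4, r4, #36 -> r4=0xc2
epilogue: pop r4=0xe6, sp=0x77
epilogue: pop r1=0xca, sp=0x78
r4 is callee-saved -> restored

REG = 0xe6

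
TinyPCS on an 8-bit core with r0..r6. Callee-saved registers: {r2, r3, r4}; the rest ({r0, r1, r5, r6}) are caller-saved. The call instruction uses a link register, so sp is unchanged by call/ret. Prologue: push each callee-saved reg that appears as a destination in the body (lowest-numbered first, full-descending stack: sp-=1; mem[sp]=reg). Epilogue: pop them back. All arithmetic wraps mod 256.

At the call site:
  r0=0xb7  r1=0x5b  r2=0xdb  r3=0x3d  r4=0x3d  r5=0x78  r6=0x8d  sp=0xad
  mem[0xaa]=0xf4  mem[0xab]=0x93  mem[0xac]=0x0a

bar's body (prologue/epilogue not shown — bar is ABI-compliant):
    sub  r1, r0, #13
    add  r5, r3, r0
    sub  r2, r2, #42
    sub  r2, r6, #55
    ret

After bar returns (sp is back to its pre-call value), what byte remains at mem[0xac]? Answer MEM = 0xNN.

prologue: push r2 -> mem[0xac]=0xdb, sp=0xac
body[0] sub  r1, r0, #13 -> r1=0xaa
body[1] add  r5, r3, r0 -> r5=0xf4
body[2] sub  r2, r2, #42 -> r2=0xb1
body[3] sub  r2, r6, #55 -> r2=0x56
epilogue: pop r2=0xdb, sp=0xad
prologue pushed ['r2'] at ['0xac']

MEM = 0xdb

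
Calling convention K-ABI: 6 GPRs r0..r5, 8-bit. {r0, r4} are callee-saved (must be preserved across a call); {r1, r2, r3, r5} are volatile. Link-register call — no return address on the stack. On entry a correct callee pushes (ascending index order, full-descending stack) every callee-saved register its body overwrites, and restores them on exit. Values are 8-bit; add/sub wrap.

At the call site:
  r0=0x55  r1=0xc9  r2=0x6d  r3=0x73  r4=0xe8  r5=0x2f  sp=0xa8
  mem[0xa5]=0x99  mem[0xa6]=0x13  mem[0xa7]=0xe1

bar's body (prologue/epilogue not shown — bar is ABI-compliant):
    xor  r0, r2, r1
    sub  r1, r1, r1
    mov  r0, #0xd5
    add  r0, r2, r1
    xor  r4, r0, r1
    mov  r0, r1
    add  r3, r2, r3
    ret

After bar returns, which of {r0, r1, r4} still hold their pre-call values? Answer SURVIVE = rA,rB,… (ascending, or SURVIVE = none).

prologue: push r0 -> mem[0xa7]=0x55, sp=0xa7
prologue: push r4 -> mem[0xa6]=0xe8, sp=0xa6
body[0] xor  r0, r2, r1 -> r0=0xa4
body[1] sub  r1, r1, r1 -> r1=0x00
body[2] mov  r0, #0xd5 -> r0=0xd5
body[3] add  r0, r2, r1 -> r0=0x6d
body[4] xor  r4, r0, r1 -> r4=0x6d
body[5] mov  r0, r1 -> r0=0x00
body[6] add  r3, r2, r3 -> r3=0xe0
epilogue: pop r4=0xe8, sp=0xa7
epilogue: pop r0=0x55, sp=0xa8
r0: callee-saved, written=True
r1: caller-saved, written=True
r4: callee-saved, written=True

SURVIVE = r0,r4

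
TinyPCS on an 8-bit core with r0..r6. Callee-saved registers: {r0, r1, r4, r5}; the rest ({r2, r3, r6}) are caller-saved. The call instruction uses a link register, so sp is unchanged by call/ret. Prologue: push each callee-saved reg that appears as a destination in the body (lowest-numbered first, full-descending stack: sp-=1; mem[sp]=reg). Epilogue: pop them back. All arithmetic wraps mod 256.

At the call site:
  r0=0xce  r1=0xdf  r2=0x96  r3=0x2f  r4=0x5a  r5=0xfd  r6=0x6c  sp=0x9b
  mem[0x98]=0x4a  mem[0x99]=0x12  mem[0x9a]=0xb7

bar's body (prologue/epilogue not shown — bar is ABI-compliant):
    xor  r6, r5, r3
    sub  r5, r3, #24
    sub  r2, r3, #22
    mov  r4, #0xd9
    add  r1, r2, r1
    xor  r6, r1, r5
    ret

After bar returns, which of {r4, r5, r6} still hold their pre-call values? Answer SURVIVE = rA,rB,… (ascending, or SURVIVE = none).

SURVIVE = r4,r5

prologue: push r1 -> mem[0x9a]=0xdf, sp=0x9a
prologue: push r4 -> mem[0x99]=0x5a, sp=0x99
prologue: push r5 -> mem[0x98]=0xfd, sp=0x98
body[0] xor  r6, r5, r3 -> r6=0xd2
body[1] sub  r5, r3, #24 -> r5=0x17
body[2] sub  r2, r3, #22 -> r2=0x19
body[3] mov  r4, #0xd9 -> r4=0xd9
body[4] add  r1, r2, r1 -> r1=0xf8
body[5] xor  r6, r1, r5 -> r6=0xef
epilogue: pop r5=0xfd, sp=0x99
epilogue: pop r4=0x5a, sp=0x9a
epilogue: pop r1=0xdf, sp=0x9b
r4: callee-saved, written=True
r5: callee-saved, written=True
r6: caller-saved, written=True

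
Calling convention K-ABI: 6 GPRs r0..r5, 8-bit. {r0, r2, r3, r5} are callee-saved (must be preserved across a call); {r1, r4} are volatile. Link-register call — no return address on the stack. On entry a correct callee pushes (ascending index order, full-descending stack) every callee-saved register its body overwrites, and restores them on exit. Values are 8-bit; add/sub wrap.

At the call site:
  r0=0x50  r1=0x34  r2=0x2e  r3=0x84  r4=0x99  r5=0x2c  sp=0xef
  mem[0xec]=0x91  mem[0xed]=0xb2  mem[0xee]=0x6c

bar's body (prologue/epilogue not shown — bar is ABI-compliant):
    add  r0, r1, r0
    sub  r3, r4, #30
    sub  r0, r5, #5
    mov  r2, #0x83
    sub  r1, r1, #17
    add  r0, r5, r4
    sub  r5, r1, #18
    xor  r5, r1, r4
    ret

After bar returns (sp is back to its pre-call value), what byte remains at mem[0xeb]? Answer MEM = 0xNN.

MEM = 0x2c

prologue: push r0 -> mem[0xee]=0x50, sp=0xee
prologue: push r2 -> mem[0xed]=0x2e, sp=0xed
prologue: push r3 -> mem[0xec]=0x84, sp=0xec
prologue: push r5 -> mem[0xeb]=0x2c, sp=0xeb
body[0] add  r0, r1, r0 -> r0=0x84
body[1] sub  r3, r4, #30 -> r3=0x7b
body[2] sub  r0, r5, #5 -> r0=0x27
body[3] mov  r2, #0x83 -> r2=0x83
body[4] sub  r1, r1, #17 -> r1=0x23
body[5] add  r0, r5, r4 -> r0=0xc5
body[6] sub  r5, r1, #18 -> r5=0x11
body[7] xor  r5, r1, r4 -> r5=0xba
epilogue: pop r5=0x2c, sp=0xec
epilogue: pop r3=0x84, sp=0xed
epilogue: pop r2=0x2e, sp=0xee
epilogue: pop r0=0x50, sp=0xef
prologue pushed ['r0', 'r2', 'r3', 'r5'] at ['0xee', '0xed', '0xec', '0xeb']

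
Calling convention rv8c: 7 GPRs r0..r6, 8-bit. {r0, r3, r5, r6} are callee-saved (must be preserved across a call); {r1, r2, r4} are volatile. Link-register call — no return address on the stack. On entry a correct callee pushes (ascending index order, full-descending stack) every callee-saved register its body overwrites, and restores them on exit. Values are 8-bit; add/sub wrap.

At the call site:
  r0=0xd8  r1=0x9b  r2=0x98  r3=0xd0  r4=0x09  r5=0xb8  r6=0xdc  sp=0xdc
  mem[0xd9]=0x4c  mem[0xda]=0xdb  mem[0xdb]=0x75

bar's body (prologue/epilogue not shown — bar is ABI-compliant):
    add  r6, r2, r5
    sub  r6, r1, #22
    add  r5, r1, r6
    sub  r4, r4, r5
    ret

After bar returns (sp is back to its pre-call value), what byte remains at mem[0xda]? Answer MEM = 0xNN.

prologue: push r5 → mem[0xdb]=0xb8, sp=0xdb
prologue: push r6 → mem[0xda]=0xdc, sp=0xda
body[0] add  r6, r2, r5 → r6=0x50
body[1] sub  r6, r1, #22 → r6=0x85
body[2] add  r5, r1, r6 → r5=0x20
body[3] sub  r4, r4, r5 → r4=0xe9
epilogue: pop r6=0xdc, sp=0xdb
epilogue: pop r5=0xb8, sp=0xdc
prologue pushed ['r5', 'r6'] at ['0xdb', '0xda']

MEM = 0xdc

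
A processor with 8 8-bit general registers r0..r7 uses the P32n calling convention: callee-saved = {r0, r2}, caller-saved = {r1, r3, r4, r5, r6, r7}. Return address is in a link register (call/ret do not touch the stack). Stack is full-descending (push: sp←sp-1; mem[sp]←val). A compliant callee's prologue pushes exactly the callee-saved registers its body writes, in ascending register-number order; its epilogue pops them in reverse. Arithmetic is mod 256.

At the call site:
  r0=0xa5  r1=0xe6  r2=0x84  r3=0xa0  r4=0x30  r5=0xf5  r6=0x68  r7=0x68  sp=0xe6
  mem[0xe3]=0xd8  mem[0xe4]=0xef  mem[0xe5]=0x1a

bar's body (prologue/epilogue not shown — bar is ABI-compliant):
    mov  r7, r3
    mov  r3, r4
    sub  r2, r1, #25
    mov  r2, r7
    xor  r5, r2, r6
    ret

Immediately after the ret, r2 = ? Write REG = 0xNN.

REG = 0x84

prologue: push r2 → mem[0xe5]=0x84, sp=0xe5
body[0] mov  r7, r3 → r7=0xa0
body[1] mov  r3, r4 → r3=0x30
body[2] sub  r2, r1, #25 → r2=0xcd
body[3] mov  r2, r7 → r2=0xa0
body[4] xor  r5, r2, r6 → r5=0xc8
epilogue: pop r2=0x84, sp=0xe6
r2 is callee-saved → restored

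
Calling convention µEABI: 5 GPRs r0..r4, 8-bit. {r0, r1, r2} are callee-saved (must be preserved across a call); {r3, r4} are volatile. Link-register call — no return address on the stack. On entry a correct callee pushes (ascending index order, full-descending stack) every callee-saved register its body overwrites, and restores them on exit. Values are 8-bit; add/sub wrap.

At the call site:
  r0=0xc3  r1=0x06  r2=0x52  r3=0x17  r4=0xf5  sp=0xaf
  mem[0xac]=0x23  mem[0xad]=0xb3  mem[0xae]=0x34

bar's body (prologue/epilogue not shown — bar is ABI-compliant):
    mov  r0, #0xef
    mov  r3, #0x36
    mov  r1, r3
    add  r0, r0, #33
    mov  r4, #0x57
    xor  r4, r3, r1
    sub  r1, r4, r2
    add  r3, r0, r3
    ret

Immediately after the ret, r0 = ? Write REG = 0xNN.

prologue: push r0 -> mem[0xae]=0xc3, sp=0xae
prologue: push r1 -> mem[0xad]=0x06, sp=0xad
body[0] mov  r0, #0xef -> r0=0xef
body[1] mov  r3, #0x36 -> r3=0x36
body[2] mov  r1, r3 -> r1=0x36
body[3] add  r0, r0, #33 -> r0=0x10
body[4] mov  r4, #0x57 -> r4=0x57
body[5] xor  r4, r3, r1 -> r4=0x00
body[6] sub  r1, r4, r2 -> r1=0xae
body[7] add  r3, r0, r3 -> r3=0x46
epilogue: pop r1=0x06, sp=0xae
epilogue: pop r0=0xc3, sp=0xaf
r0 is callee-saved -> restored

REG = 0xc3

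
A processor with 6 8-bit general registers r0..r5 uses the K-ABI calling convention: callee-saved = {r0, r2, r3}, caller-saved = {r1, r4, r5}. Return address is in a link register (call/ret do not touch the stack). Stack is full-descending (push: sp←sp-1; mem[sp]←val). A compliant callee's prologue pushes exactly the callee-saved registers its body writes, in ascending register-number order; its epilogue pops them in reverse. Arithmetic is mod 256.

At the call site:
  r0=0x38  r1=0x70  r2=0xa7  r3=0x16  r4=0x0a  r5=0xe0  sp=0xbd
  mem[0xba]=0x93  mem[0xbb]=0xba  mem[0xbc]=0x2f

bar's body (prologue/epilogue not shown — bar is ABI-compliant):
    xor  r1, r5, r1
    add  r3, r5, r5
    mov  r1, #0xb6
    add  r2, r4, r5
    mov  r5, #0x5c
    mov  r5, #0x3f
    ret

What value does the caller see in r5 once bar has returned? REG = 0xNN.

REG = 0x3f

prologue: push r2 → mem[0xbc]=0xa7, sp=0xbc
prologue: push r3 → mem[0xbb]=0x16, sp=0xbb
body[0] xor  r1, r5, r1 → r1=0x90
body[1] add  r3, r5, r5 → r3=0xc0
body[2] mov  r1, #0xb6 → r1=0xb6
body[3] add  r2, r4, r5 → r2=0xea
body[4] mov  r5, #0x5c → r5=0x5c
body[5] mov  r5, #0x3f → r5=0x3f
epilogue: pop r3=0x16, sp=0xbc
epilogue: pop r2=0xa7, sp=0xbd
r5 is caller-saved → body value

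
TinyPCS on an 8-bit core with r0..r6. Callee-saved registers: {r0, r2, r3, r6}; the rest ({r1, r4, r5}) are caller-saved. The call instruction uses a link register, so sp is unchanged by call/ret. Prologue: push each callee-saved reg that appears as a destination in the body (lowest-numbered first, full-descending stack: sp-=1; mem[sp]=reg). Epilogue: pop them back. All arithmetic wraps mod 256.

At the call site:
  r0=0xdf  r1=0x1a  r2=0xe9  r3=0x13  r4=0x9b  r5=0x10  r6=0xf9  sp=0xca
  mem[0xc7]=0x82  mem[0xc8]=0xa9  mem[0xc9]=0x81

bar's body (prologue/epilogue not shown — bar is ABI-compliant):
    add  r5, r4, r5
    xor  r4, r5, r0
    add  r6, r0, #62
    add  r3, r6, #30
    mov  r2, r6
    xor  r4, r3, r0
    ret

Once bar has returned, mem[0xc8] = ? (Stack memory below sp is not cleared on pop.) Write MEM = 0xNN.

prologue: push r2 -> mem[0xc9]=0xe9, sp=0xc9
prologue: push r3 -> mem[0xc8]=0x13, sp=0xc8
prologue: push r6 -> mem[0xc7]=0xf9, sp=0xc7
body[0] add  r5, r4, r5 -> r5=0xab
body[1] xor  r4, r5, r0 -> r4=0x74
body[2] add  r6, r0, #62 -> r6=0x1d
body[3] add  r3, r6, #30 -> r3=0x3b
body[4] mov  r2, r6 -> r2=0x1d
body[5] xor  r4, r3, r0 -> r4=0xe4
epilogue: pop r6=0xf9, sp=0xc8
epilogue: pop r3=0x13, sp=0xc9
epilogue: pop r2=0xe9, sp=0xca
prologue pushed ['r2', 'r3', 'r6'] at ['0xc9', '0xc8', '0xc7']

MEM = 0x13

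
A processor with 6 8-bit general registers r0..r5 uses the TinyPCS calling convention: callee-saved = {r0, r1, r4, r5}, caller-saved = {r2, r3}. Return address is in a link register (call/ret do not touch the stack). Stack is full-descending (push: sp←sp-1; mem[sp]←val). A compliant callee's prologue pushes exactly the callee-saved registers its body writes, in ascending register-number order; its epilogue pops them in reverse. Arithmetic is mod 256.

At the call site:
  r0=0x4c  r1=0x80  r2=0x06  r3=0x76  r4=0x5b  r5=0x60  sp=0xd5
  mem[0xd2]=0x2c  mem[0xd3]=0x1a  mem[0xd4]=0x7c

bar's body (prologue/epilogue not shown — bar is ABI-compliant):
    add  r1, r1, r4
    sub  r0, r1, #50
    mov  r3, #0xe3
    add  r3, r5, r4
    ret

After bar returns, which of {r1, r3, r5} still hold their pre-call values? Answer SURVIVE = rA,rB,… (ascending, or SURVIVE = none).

SURVIVE = r1,r5

prologue: push r0 → mem[0xd4]=0x4c, sp=0xd4
prologue: push r1 → mem[0xd3]=0x80, sp=0xd3
body[0] add  r1, r1, r4 → r1=0xdb
body[1] sub  r0, r1, #50 → r0=0xa9
body[2] mov  r3, #0xe3 → r3=0xe3
body[3] add  r3, r5, r4 → r3=0xbb
epilogue: pop r1=0x80, sp=0xd4
epilogue: pop r0=0x4c, sp=0xd5
r1: callee-saved, written=True
r3: caller-saved, written=True
r5: callee-saved, written=False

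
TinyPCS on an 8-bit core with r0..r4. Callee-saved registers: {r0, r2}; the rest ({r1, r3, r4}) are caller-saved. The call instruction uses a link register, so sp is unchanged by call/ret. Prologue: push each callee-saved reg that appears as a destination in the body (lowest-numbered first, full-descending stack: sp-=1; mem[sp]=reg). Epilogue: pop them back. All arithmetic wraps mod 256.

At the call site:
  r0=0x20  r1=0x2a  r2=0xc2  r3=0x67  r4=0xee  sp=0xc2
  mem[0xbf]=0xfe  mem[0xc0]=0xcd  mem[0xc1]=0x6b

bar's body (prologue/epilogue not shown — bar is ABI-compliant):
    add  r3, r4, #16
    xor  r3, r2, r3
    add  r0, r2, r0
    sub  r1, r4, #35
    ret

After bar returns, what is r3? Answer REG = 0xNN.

prologue: push r0 -> mem[0xc1]=0x20, sp=0xc1
body[0] add  r3, r4, #16 -> r3=0xfe
body[1] xor  r3, r2, r3 -> r3=0x3c
body[2] add  r0, r2, r0 -> r0=0xe2
body[3] sub  r1, r4, #35 -> r1=0xcb
epilogue: pop r0=0x20, sp=0xc2
r3 is caller-saved -> body value

REG = 0x3c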